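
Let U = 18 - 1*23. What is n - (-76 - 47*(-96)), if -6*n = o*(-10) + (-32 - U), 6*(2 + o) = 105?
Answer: -13217/3 ≈ -4405.7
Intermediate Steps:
U = -5 (U = 18 - 23 = -5)
o = 31/2 (o = -2 + (⅙)*105 = -2 + 35/2 = 31/2 ≈ 15.500)
n = 91/3 (n = -((31/2)*(-10) + (-32 - 1*(-5)))/6 = -(-155 + (-32 + 5))/6 = -(-155 - 27)/6 = -⅙*(-182) = 91/3 ≈ 30.333)
n - (-76 - 47*(-96)) = 91/3 - (-76 - 47*(-96)) = 91/3 - (-76 + 4512) = 91/3 - 1*4436 = 91/3 - 4436 = -13217/3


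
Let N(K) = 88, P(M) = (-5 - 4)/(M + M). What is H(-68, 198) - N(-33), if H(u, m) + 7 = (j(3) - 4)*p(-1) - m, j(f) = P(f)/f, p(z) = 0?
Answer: -293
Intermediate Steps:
P(M) = -9/(2*M) (P(M) = -9*1/(2*M) = -9/(2*M))
j(f) = -9/(2*f²) (j(f) = (-9/(2*f))/f = -9/(2*f²))
H(u, m) = -7 - m (H(u, m) = -7 + ((-9/2/3² - 4)*0 - m) = -7 + ((-9/2*⅑ - 4)*0 - m) = -7 + ((-½ - 4)*0 - m) = -7 + (-9/2*0 - m) = -7 + (0 - m) = -7 - m)
H(-68, 198) - N(-33) = (-7 - 1*198) - 1*88 = (-7 - 198) - 88 = -205 - 88 = -293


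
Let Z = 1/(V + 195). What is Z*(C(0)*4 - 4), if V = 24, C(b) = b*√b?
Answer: -4/219 ≈ -0.018265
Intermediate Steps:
C(b) = b^(3/2)
Z = 1/219 (Z = 1/(24 + 195) = 1/219 ≈ 0.0045662)
Z*(C(0)*4 - 4) = (0^(3/2)*4 - 4)/219 = (0*4 - 4)/219 = (0 - 4)/219 = (1/219)*(-4) = -4/219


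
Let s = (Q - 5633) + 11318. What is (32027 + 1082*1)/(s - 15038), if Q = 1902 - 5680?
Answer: -33109/13131 ≈ -2.5214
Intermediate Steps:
Q = -3778
s = 1907 (s = (-3778 - 5633) + 11318 = -9411 + 11318 = 1907)
(32027 + 1082*1)/(s - 15038) = (32027 + 1082*1)/(1907 - 15038) = (32027 + 1082)/(-13131) = 33109*(-1/13131) = -33109/13131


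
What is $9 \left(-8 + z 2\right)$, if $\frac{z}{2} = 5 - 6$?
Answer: $-108$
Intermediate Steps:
$z = -2$ ($z = 2 \left(5 - 6\right) = 2 \left(-1\right) = -2$)
$9 \left(-8 + z 2\right) = 9 \left(-8 - 4\right) = 9 \left(-12\right) = -108$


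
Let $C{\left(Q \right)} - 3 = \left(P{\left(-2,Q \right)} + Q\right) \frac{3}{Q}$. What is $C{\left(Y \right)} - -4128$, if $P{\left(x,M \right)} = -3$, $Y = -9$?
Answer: $4135$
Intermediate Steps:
$C{\left(Q \right)} = 3 + \frac{3 \left(-3 + Q\right)}{Q}$ ($C{\left(Q \right)} = 3 + \left(-3 + Q\right) \frac{3}{Q} = 3 + \frac{3 \left(-3 + Q\right)}{Q}$)
$C{\left(Y \right)} - -4128 = \left(6 - \frac{9}{-9}\right) - -4128 = \left(6 - -1\right) + 4128 = \left(6 + 1\right) + 4128 = 7 + 4128 = 4135$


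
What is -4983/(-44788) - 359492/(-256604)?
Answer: 4344896357/2873194988 ≈ 1.5122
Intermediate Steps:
-4983/(-44788) - 359492/(-256604) = -4983*(-1/44788) - 359492*(-1/256604) = 4983/44788 + 89873/64151 = 4344896357/2873194988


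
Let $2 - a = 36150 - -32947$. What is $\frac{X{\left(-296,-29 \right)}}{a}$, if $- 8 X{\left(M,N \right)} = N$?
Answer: $- \frac{29}{552760} \approx -5.2464 \cdot 10^{-5}$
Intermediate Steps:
$a = -69095$ ($a = 2 - \left(36150 - -32947\right) = 2 - \left(36150 + 32947\right) = 2 - 69097 = -69095$)
$X{\left(M,N \right)} = - \frac{N}{8}$
$\frac{X{\left(-296,-29 \right)}}{a} = \frac{\left(- \frac{1}{8}\right) \left(-29\right)}{-69095} = \frac{29}{8} \left(- \frac{1}{69095}\right) = - \frac{29}{552760}$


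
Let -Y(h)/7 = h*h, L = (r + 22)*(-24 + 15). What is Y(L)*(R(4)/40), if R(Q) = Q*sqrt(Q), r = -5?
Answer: -163863/5 ≈ -32773.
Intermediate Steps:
R(Q) = Q**(3/2)
L = -153 (L = (-5 + 22)*(-24 + 15) = 17*(-9) = -153)
Y(h) = -7*h**2 (Y(h) = -7*h*h = -7*h**2)
Y(L)*(R(4)/40) = (-7*(-153)**2)*(4**(3/2)/40) = (-7*23409)*(8*(1/40)) = -163863*1/5 = -163863/5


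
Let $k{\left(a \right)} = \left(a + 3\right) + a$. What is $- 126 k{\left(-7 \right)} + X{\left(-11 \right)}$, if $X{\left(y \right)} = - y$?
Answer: $1397$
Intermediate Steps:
$k{\left(a \right)} = 3 + 2 a$ ($k{\left(a \right)} = \left(3 + a\right) + a = 3 + 2 a$)
$- 126 k{\left(-7 \right)} + X{\left(-11 \right)} = - 126 \left(3 + 2 \left(-7\right)\right) - -11 = - 126 \left(3 - 14\right) + 11 = \left(-126\right) \left(-11\right) + 11 = 1386 + 11 = 1397$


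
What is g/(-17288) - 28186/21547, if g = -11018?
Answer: -124937361/186252268 ≈ -0.67080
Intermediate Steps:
g/(-17288) - 28186/21547 = -11018/(-17288) - 28186/21547 = -11018*(-1/17288) - 28186*1/21547 = 5509/8644 - 28186/21547 = -124937361/186252268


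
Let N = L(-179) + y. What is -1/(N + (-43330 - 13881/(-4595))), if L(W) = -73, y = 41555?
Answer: 4595/8477679 ≈ 0.00054201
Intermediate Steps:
N = 41482 (N = -73 + 41555 = 41482)
-1/(N + (-43330 - 13881/(-4595))) = -1/(41482 + (-43330 - 13881/(-4595))) = -1/(41482 + (-43330 - 13881*(-1/4595))) = -1/(41482 + (-43330 + 13881/4595)) = -1/(41482 - 199087469/4595) = -1/(-8477679/4595) = -1*(-4595/8477679) = 4595/8477679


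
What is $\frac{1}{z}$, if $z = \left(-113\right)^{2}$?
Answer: $\frac{1}{12769} \approx 7.8315 \cdot 10^{-5}$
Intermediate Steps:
$z = 12769$
$\frac{1}{z} = \frac{1}{12769}$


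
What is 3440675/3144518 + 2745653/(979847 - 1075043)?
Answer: -4153108391477/149672767764 ≈ -27.748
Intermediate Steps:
3440675/3144518 + 2745653/(979847 - 1075043) = 3440675*(1/3144518) + 2745653/(-95196) = 3440675/3144518 + 2745653*(-1/95196) = 3440675/3144518 - 2745653/95196 = -4153108391477/149672767764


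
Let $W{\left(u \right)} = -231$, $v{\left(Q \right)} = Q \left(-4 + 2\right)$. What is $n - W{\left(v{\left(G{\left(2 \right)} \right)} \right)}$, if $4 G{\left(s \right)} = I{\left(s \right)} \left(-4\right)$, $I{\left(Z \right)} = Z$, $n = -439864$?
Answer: $-439633$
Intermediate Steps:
$G{\left(s \right)} = - s$ ($G{\left(s \right)} = \frac{s \left(-4\right)}{4} = \frac{\left(-4\right) s}{4} = - s$)
$v{\left(Q \right)} = - 2 Q$ ($v{\left(Q \right)} = Q \left(-2\right) = - 2 Q$)
$n - W{\left(v{\left(G{\left(2 \right)} \right)} \right)} = -439864 - -231 = -439864 + 231 = -439633$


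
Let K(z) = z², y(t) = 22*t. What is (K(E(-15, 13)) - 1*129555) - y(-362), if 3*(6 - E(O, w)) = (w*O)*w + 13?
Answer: 5357281/9 ≈ 5.9525e+5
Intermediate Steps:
E(O, w) = 5/3 - O*w²/3 (E(O, w) = 6 - ((w*O)*w + 13)/3 = 6 - ((O*w)*w + 13)/3 = 6 - (O*w² + 13)/3 = 6 - (13 + O*w²)/3 = 6 + (-13/3 - O*w²/3) = 5/3 - O*w²/3)
(K(E(-15, 13)) - 1*129555) - y(-362) = ((5/3 - ⅓*(-15)*13²)² - 1*129555) - 22*(-362) = ((5/3 - ⅓*(-15)*169)² - 129555) - 1*(-7964) = ((5/3 + 845)² - 129555) + 7964 = ((2540/3)² - 129555) + 7964 = (6451600/9 - 129555) + 7964 = 5285605/9 + 7964 = 5357281/9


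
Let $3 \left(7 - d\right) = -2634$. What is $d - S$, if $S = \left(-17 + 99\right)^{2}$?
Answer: $-5839$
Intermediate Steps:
$d = 885$ ($d = 7 - -878 = 7 + 878 = 885$)
$S = 6724$ ($S = 82^{2} = 6724$)
$d - S = 885 - 6724 = -5839$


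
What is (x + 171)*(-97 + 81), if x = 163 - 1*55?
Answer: -4464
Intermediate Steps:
x = 108 (x = 163 - 55 = 108)
(x + 171)*(-97 + 81) = (108 + 171)*(-97 + 81) = 279*(-16) = -4464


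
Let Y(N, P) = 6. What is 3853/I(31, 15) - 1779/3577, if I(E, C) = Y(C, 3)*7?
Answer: 1958209/21462 ≈ 91.241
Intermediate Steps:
I(E, C) = 42 (I(E, C) = 6*7 = 42)
3853/I(31, 15) - 1779/3577 = 3853/42 - 1779/3577 = 1958209/21462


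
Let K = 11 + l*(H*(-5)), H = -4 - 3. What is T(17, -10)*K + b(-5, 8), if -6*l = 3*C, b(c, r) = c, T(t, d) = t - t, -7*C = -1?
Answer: -5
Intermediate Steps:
H = -7
C = 1/7 (C = -1/7*(-1) = 1/7 ≈ 0.14286)
T(t, d) = 0
l = -1/14 (l = -1/(2*7) = -1/6*3/7 = -1/14 ≈ -0.071429)
K = 17/2 (K = 11 - (-1)*(-5)/2 = 11 - 1/14*35 = 11 - 5/2 = 17/2 ≈ 8.5000)
T(17, -10)*K + b(-5, 8) = 0*(17/2) - 5 = 0 - 5 = -5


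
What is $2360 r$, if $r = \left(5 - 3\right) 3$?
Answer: $14160$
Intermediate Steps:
$r = 6$ ($r = 2 \cdot 3 = 6$)
$2360 r = 2360 \cdot 6 = 14160$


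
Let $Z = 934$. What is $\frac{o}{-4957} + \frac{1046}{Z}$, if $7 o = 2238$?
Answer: $\frac{17102431}{16204433} \approx 1.0554$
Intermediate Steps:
$o = \frac{2238}{7}$ ($o = \frac{1}{7} \cdot 2238 = \frac{2238}{7} \approx 319.71$)
$\frac{o}{-4957} + \frac{1046}{Z} = \frac{2238}{7 \left(-4957\right)} + \frac{1046}{934} = \frac{2238}{7} \left(- \frac{1}{4957}\right) + 1046 \cdot \frac{1}{934} = - \frac{2238}{34699} + \frac{523}{467} = \frac{17102431}{16204433}$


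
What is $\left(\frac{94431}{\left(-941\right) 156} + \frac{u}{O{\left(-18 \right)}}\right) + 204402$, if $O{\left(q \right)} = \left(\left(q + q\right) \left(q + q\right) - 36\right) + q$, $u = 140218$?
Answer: $\frac{6214527996715}{30386772} \approx 2.0451 \cdot 10^{5}$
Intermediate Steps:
$O{\left(q \right)} = -36 + q + 4 q^{2}$ ($O{\left(q \right)} = \left(2 q 2 q - 36\right) + q = \left(4 q^{2} - 36\right) + q = \left(-36 + 4 q^{2}\right) + q = -36 + q + 4 q^{2}$)
$\left(\frac{94431}{\left(-941\right) 156} + \frac{u}{O{\left(-18 \right)}}\right) + 204402 = \left(\frac{94431}{\left(-941\right) 156} + \frac{140218}{-36 - 18 + 4 \left(-18\right)^{2}}\right) + 204402 = \left(\frac{94431}{-146796} + \frac{140218}{-36 - 18 + 4 \cdot 324}\right) + 204402 = \left(94431 \left(- \frac{1}{146796}\right) + \frac{140218}{-36 - 18 + 1296}\right) + 204402 = \left(- \frac{31477}{48932} + \frac{140218}{1242}\right) + 204402 = \left(- \frac{31477}{48932} + 140218 \cdot \frac{1}{1242}\right) + 204402 = \left(- \frac{31477}{48932} + \frac{70109}{621}\right) + 204402 = \frac{3411026371}{30386772} + 204402 = \frac{6214527996715}{30386772}$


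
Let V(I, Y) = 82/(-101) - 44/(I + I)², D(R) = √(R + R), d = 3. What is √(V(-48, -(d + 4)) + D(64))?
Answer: √(-19193939 + 188024832*√2)/4848 ≈ 3.2399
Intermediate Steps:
D(R) = √2*√R (D(R) = √(2*R) = √2*√R)
V(I, Y) = -82/101 - 11/I² (V(I, Y) = 82*(-1/101) - 44*1/(4*I²) = -82/101 - 44*1/(4*I²) = -82/101 - 11/I²)
√(V(-48, -(d + 4)) + D(64)) = √((-82/101 - 11/(-48)²) + √2*√64) = √((-82/101 - 11*1/2304) + √2*8) = √((-82/101 - 11/2304) + 8*√2) = √(-190039/232704 + 8*√2)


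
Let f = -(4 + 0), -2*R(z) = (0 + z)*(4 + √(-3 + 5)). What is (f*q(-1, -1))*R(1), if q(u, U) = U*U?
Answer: 8 + 2*√2 ≈ 10.828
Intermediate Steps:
R(z) = -z*(4 + √2)/2 (R(z) = -(0 + z)*(4 + √(-3 + 5))/2 = -z*(4 + √2)/2)
q(u, U) = U²
f = -4 (f = -1*4 = -4)
(f*q(-1, -1))*R(1) = (-4*(-1)²)*(-½*1*(4 + √2)) = (-4*1)*(-2 - √2/2) = -4*(-2 - √2/2) = 8 + 2*√2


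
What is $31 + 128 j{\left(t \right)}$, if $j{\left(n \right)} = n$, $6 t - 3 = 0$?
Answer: $95$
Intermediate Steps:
$t = \frac{1}{2}$ ($t = \frac{1}{2} + \frac{1}{6} \cdot 0 = \frac{1}{2} + 0 = \frac{1}{2} \approx 0.5$)
$31 + 128 j{\left(t \right)} = 31 + 128 \cdot \frac{1}{2} = 31 + 64 = 95$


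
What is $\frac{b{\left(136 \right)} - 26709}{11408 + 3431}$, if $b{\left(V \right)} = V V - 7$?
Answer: $- \frac{8220}{14839} \approx -0.55395$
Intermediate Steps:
$b{\left(V \right)} = -7 + V^{2}$ ($b{\left(V \right)} = V^{2} - 7 = -7 + V^{2}$)
$\frac{b{\left(136 \right)} - 26709}{11408 + 3431} = \frac{\left(-7 + 136^{2}\right) - 26709}{11408 + 3431} = \frac{\left(-7 + 18496\right) - 26709}{14839} = \left(18489 - 26709\right) \frac{1}{14839} = \left(-8220\right) \frac{1}{14839} = - \frac{8220}{14839}$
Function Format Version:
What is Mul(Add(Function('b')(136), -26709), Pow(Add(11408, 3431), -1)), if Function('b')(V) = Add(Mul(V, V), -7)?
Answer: Rational(-8220, 14839) ≈ -0.55395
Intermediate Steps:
Function('b')(V) = Add(-7, Pow(V, 2)) (Function('b')(V) = Add(Pow(V, 2), -7) = Add(-7, Pow(V, 2)))
Mul(Add(Function('b')(136), -26709), Pow(Add(11408, 3431), -1)) = Mul(Add(Add(-7, Pow(136, 2)), -26709), Pow(Add(11408, 3431), -1)) = Mul(Add(Add(-7, 18496), -26709), Pow(14839, -1)) = Mul(Add(18489, -26709), Rational(1, 14839)) = Mul(-8220, Rational(1, 14839)) = Rational(-8220, 14839)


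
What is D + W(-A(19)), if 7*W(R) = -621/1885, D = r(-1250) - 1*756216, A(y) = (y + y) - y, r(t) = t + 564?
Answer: -9987322511/13195 ≈ -7.5690e+5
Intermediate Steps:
r(t) = 564 + t
A(y) = y (A(y) = 2*y - y = y)
D = -756902 (D = (564 - 1250) - 1*756216 = -686 - 756216 = -756902)
W(R) = -621/13195 (W(R) = (-621/1885)/7 = (-621*1/1885)/7 = (1/7)*(-621/1885) = -621/13195)
D + W(-A(19)) = -756902 - 621/13195 = -9987322511/13195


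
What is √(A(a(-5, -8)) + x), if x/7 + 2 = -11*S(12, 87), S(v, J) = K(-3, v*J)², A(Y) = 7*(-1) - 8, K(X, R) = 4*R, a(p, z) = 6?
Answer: I*√1342801181 ≈ 36644.0*I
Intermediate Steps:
A(Y) = -15 (A(Y) = -7 - 8 = -15)
S(v, J) = 16*J²*v² (S(v, J) = (4*(v*J))² = (4*(J*v))² = (4*J*v)² = 16*J²*v²)
x = -1342801166 (x = -14 + 7*(-176*87²*12²) = -14 + 7*(-176*7569*144) = -14 + 7*(-11*17438976) = -14 + 7*(-191828736) = -14 - 1342801152 = -1342801166)
√(A(a(-5, -8)) + x) = √(-15 - 1342801166) = √(-1342801181) = I*√1342801181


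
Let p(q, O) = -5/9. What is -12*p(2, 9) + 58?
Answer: 194/3 ≈ 64.667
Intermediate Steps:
p(q, O) = -5/9 (p(q, O) = -5*1/9 = -5/9)
-12*p(2, 9) + 58 = -12*(-5/9) + 58 = 20/3 + 58 = 194/3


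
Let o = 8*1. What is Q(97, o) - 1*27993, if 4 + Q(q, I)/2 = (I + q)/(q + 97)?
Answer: -2715992/97 ≈ -28000.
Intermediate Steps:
o = 8
Q(q, I) = -8 + 2*(I + q)/(97 + q) (Q(q, I) = -8 + 2*((I + q)/(q + 97)) = -8 + 2*((I + q)/(97 + q)) = -8 + 2*(I + q)/(97 + q))
Q(97, o) - 1*27993 = 2*(-388 + 8 - 3*97)/(97 + 97) - 1*27993 = 2*(-388 + 8 - 291)/194 - 27993 = 2*(1/194)*(-671) - 27993 = -671/97 - 27993 = -2715992/97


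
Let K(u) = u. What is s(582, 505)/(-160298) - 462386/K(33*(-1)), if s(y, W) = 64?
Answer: 37059774458/2644917 ≈ 14012.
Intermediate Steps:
s(582, 505)/(-160298) - 462386/K(33*(-1)) = 64/(-160298) - 462386/(33*(-1)) = 64*(-1/160298) - 462386/(-33) = -32/80149 - 462386*(-1/33) = -32/80149 + 462386/33 = 37059774458/2644917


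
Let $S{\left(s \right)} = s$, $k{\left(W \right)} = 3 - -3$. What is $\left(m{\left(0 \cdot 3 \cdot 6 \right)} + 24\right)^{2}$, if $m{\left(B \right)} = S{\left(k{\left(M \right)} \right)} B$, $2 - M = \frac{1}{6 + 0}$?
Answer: $576$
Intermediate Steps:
$M = \frac{11}{6}$ ($M = 2 - \frac{1}{6 + 0} = 2 - \frac{1}{6} = \frac{11}{6} \approx 1.8333$)
$k{\left(W \right)} = 6$ ($k{\left(W \right)} = 3 + 3 = 6$)
$m{\left(B \right)} = 6 B$
$\left(m{\left(0 \cdot 3 \cdot 6 \right)} + 24\right)^{2} = \left(6 \cdot 0 \cdot 3 \cdot 6 + 24\right)^{2} = \left(6 \cdot 0 \cdot 6 + 24\right)^{2} = \left(6 \cdot 0 + 24\right)^{2} = \left(0 + 24\right)^{2} = 24^{2} = 576$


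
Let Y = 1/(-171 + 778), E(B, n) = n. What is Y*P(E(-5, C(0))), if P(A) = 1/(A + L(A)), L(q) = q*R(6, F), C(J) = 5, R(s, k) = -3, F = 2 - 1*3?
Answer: -1/6070 ≈ -0.00016474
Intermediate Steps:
F = -1 (F = 2 - 3 = -1)
Y = 1/607 ≈ 0.0016474
L(q) = -3*q (L(q) = q*(-3) = -3*q)
P(A) = -1/(2*A) (P(A) = 1/(A - 3*A) = 1/(-2*A) = -1/(2*A))
Y*P(E(-5, C(0))) = (-1/2/5)/607 = (-1/2*1/5)/607 = (1/607)*(-1/10) = -1/6070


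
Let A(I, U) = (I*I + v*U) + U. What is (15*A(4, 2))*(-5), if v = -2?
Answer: -1050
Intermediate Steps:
A(I, U) = I² - U (A(I, U) = (I*I - 2*U) + U = (I² - 2*U) + U = I² - U)
(15*A(4, 2))*(-5) = (15*(4² - 1*2))*(-5) = (15*(16 - 2))*(-5) = (15*14)*(-5) = 210*(-5) = -1050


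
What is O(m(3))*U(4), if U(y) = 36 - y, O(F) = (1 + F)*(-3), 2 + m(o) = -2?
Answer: 288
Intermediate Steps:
m(o) = -4 (m(o) = -2 - 2 = -4)
O(F) = -3 - 3*F
O(m(3))*U(4) = (-3 - 3*(-4))*(36 - 1*4) = (-3 + 12)*(36 - 4) = 9*32 = 288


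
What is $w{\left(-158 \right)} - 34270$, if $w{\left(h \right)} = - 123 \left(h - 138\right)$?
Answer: $2138$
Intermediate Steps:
$w{\left(h \right)} = 16974 - 123 h$ ($w{\left(h \right)} = - 123 \left(-138 + h\right) = 16974 - 123 h$)
$w{\left(-158 \right)} - 34270 = \left(16974 - -19434\right) - 34270 = \left(16974 + 19434\right) - 34270 = 36408 - 34270 = 2138$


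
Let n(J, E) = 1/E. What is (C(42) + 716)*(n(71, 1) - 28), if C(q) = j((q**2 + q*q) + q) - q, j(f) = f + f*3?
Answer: -403758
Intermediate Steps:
j(f) = 4*f (j(f) = f + 3*f = 4*f)
C(q) = 3*q + 8*q**2 (C(q) = 4*((q**2 + q*q) + q) - q = 4*((q**2 + q**2) + q) - q = 4*(2*q**2 + q) - q = 4*(q + 2*q**2) - q = (4*q + 8*q**2) - q = 3*q + 8*q**2)
(C(42) + 716)*(n(71, 1) - 28) = (42*(3 + 8*42) + 716)*(1/1 - 28) = (42*(3 + 336) + 716)*(1 - 28) = (42*339 + 716)*(-27) = (14238 + 716)*(-27) = 14954*(-27) = -403758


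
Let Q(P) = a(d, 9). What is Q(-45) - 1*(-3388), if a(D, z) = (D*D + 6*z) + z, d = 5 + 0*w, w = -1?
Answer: 3476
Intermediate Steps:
d = 5 (d = 5 + 0*(-1) = 5 + 0 = 5)
a(D, z) = D**2 + 7*z (a(D, z) = (D**2 + 6*z) + z = D**2 + 7*z)
Q(P) = 88 (Q(P) = 5**2 + 7*9 = 25 + 63 = 88)
Q(-45) - 1*(-3388) = 88 - 1*(-3388) = 88 + 3388 = 3476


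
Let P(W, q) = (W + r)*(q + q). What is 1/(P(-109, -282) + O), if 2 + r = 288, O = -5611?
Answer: -1/105439 ≈ -9.4842e-6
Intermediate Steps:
r = 286 (r = -2 + 288 = 286)
P(W, q) = 2*q*(286 + W) (P(W, q) = (W + 286)*(q + q) = (286 + W)*(2*q) = 2*q*(286 + W))
1/(P(-109, -282) + O) = 1/(2*(-282)*(286 - 109) - 5611) = 1/(2*(-282)*177 - 5611) = 1/(-99828 - 5611) = 1/(-105439) = -1/105439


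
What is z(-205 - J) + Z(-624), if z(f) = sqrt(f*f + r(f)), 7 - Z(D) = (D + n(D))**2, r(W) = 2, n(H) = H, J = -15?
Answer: -1557497 + sqrt(36102) ≈ -1.5573e+6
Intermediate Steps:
Z(D) = 7 - 4*D**2 (Z(D) = 7 - (D + D)**2 = 7 - (2*D)**2 = 7 - 4*D**2)
z(f) = sqrt(2 + f**2) (z(f) = sqrt(f*f + 2) = sqrt(f**2 + 2) = sqrt(2 + f**2))
z(-205 - J) + Z(-624) = sqrt(2 + (-205 - 1*(-15))**2) + (7 - 4*(-624)**2) = sqrt(2 + (-205 + 15)**2) + (7 - 4*389376) = sqrt(2 + (-190)**2) + (7 - 1557504) = sqrt(2 + 36100) - 1557497 = sqrt(36102) - 1557497 = -1557497 + sqrt(36102)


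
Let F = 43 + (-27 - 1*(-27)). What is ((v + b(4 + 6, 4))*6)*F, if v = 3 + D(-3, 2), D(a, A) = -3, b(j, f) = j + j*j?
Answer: 28380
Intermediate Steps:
b(j, f) = j + j²
v = 0 (v = 3 - 3 = 0)
F = 43 (F = 43 + (-27 + 27) = 43 + 0 = 43)
((v + b(4 + 6, 4))*6)*F = ((0 + (4 + 6)*(1 + (4 + 6)))*6)*43 = ((0 + 10*(1 + 10))*6)*43 = ((0 + 10*11)*6)*43 = ((0 + 110)*6)*43 = (110*6)*43 = 660*43 = 28380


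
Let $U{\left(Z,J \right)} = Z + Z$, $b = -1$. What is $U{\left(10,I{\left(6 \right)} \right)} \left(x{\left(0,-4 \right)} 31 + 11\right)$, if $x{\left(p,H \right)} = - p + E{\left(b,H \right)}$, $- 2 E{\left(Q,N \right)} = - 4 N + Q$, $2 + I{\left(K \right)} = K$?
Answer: $-4430$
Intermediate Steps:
$I{\left(K \right)} = -2 + K$
$U{\left(Z,J \right)} = 2 Z$
$E{\left(Q,N \right)} = 2 N - \frac{Q}{2}$ ($E{\left(Q,N \right)} = - \frac{- 4 N + Q}{2} = - \frac{Q - 4 N}{2} = 2 N - \frac{Q}{2}$)
$x{\left(p,H \right)} = \frac{1}{2} - p + 2 H$ ($x{\left(p,H \right)} = - p + \left(2 H - - \frac{1}{2}\right) = - p + \left(2 H + \frac{1}{2}\right) = - p + \left(\frac{1}{2} + 2 H\right) = \frac{1}{2} - p + 2 H$)
$U{\left(10,I{\left(6 \right)} \right)} \left(x{\left(0,-4 \right)} 31 + 11\right) = 2 \cdot 10 \left(\left(\frac{1}{2} - 0 + 2 \left(-4\right)\right) 31 + 11\right) = 20 \left(\left(\frac{1}{2} + 0 - 8\right) 31 + 11\right) = 20 \left(\left(- \frac{15}{2}\right) 31 + 11\right) = 20 \left(- \frac{465}{2} + 11\right) = 20 \left(- \frac{443}{2}\right) = -4430$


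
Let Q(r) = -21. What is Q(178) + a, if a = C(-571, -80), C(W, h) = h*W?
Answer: 45659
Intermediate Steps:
C(W, h) = W*h
a = 45680 (a = -571*(-80) = 45680)
Q(178) + a = -21 + 45680 = 45659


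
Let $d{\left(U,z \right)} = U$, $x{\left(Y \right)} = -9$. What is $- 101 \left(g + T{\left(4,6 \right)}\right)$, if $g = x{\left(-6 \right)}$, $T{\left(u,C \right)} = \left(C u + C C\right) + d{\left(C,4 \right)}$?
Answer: $-5757$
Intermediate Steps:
$T{\left(u,C \right)} = C + C^{2} + C u$ ($T{\left(u,C \right)} = \left(C u + C C\right) + C = \left(C u + C^{2}\right) + C = \left(C^{2} + C u\right) + C = C + C^{2} + C u$)
$g = -9$
$- 101 \left(g + T{\left(4,6 \right)}\right) = - 101 \left(-9 + 6 \left(1 + 6 + 4\right)\right) = - 101 \left(-9 + 6 \cdot 11\right) = - 101 \left(-9 + 66\right) = \left(-101\right) 57 = -5757$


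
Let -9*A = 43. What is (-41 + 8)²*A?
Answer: -5203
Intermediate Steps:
A = -43/9 (A = -⅑*43 = -43/9 ≈ -4.7778)
(-41 + 8)²*A = (-41 + 8)²*(-43/9) = (-33)²*(-43/9) = 1089*(-43/9) = -5203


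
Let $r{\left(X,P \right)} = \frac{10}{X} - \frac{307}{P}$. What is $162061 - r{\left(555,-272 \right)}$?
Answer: $\frac{4892911091}{30192} \approx 1.6206 \cdot 10^{5}$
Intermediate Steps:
$r{\left(X,P \right)} = - \frac{307}{P} + \frac{10}{X}$
$162061 - r{\left(555,-272 \right)} = 162061 - \left(- \frac{307}{-272} + \frac{10}{555}\right) = 162061 - \left(\left(-307\right) \left(- \frac{1}{272}\right) + 10 \cdot \frac{1}{555}\right) = 162061 - \left(\frac{307}{272} + \frac{2}{111}\right) = 162061 - \frac{34621}{30192} = \frac{4892911091}{30192}$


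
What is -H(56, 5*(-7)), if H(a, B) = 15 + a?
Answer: -71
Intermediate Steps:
-H(56, 5*(-7)) = -(15 + 56) = -1*71 = -71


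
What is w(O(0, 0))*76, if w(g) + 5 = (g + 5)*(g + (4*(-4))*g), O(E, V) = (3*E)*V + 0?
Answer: -380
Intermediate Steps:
O(E, V) = 3*E*V (O(E, V) = 3*E*V + 0 = 3*E*V)
w(g) = -5 - 15*g*(5 + g) (w(g) = -5 + (g + 5)*(g + (4*(-4))*g) = -5 + (5 + g)*(g - 16*g) = -5 + (5 + g)*(-15*g) = -5 - 15*g*(5 + g))
w(O(0, 0))*76 = (-5 - 225*0*0 - 15*(3*0*0)**2)*76 = (-5 - 75*0 - 15*0**2)*76 = (-5 + 0 - 15*0)*76 = (-5 + 0 + 0)*76 = -5*76 = -380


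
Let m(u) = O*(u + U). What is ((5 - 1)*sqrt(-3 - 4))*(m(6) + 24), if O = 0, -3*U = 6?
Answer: 96*I*sqrt(7) ≈ 253.99*I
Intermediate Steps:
U = -2 (U = -1/3*6 = -2)
m(u) = 0 (m(u) = 0*(u - 2) = 0*(-2 + u) = 0)
((5 - 1)*sqrt(-3 - 4))*(m(6) + 24) = ((5 - 1)*sqrt(-3 - 4))*(0 + 24) = (4*sqrt(-7))*24 = (4*(I*sqrt(7)))*24 = (4*I*sqrt(7))*24 = 96*I*sqrt(7)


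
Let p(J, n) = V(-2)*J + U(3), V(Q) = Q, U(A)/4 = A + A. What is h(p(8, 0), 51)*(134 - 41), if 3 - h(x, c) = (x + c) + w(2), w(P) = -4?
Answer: -4836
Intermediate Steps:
U(A) = 8*A (U(A) = 4*(A + A) = 4*(2*A) = 8*A)
p(J, n) = 24 - 2*J (p(J, n) = -2*J + 8*3 = -2*J + 24 = 24 - 2*J)
h(x, c) = 7 - c - x (h(x, c) = 3 - ((x + c) - 4) = 3 - ((c + x) - 4) = 3 - (-4 + c + x) = 3 + (4 - c - x) = 7 - c - x)
h(p(8, 0), 51)*(134 - 41) = (7 - 1*51 - (24 - 2*8))*(134 - 41) = (7 - 51 - (24 - 16))*93 = (7 - 51 - 1*8)*93 = (7 - 51 - 8)*93 = -52*93 = -4836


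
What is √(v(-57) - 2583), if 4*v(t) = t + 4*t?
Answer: I*√10617/2 ≈ 51.519*I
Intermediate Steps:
v(t) = 5*t/4 (v(t) = (t + 4*t)/4 = (5*t)/4 = 5*t/4)
√(v(-57) - 2583) = √((5/4)*(-57) - 2583) = √(-285/4 - 2583) = √(-10617/4) = I*√10617/2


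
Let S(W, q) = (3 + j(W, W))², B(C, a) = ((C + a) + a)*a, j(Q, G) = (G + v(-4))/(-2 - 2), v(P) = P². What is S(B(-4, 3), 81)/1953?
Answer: 25/7812 ≈ 0.0032002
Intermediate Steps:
j(Q, G) = -4 - G/4 (j(Q, G) = (G + (-4)²)/(-2 - 2) = (G + 16)/(-4) = (16 + G)*(-¼) = -4 - G/4)
B(C, a) = a*(C + 2*a) (B(C, a) = (C + 2*a)*a = a*(C + 2*a))
S(W, q) = (-1 - W/4)² (S(W, q) = (3 + (-4 - W/4))² = (-1 - W/4)²)
S(B(-4, 3), 81)/1953 = ((4 + 3*(-4 + 2*3))²/16)/1953 = ((4 + 3*(-4 + 6))²/16)*(1/1953) = ((4 + 3*2)²/16)*(1/1953) = ((4 + 6)²/16)*(1/1953) = ((1/16)*10²)*(1/1953) = ((1/16)*100)*(1/1953) = (25/4)*(1/1953) = 25/7812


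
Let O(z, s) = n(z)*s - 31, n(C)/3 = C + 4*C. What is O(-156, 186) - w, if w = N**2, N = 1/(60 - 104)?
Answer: -842684657/1936 ≈ -4.3527e+5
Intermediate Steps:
n(C) = 15*C (n(C) = 3*(C + 4*C) = 3*(5*C) = 15*C)
N = -1/44 (N = 1/(-44) = -1/44 ≈ -0.022727)
w = 1/1936 (w = (-1/44)**2 = 1/1936 ≈ 0.00051653)
O(z, s) = -31 + 15*s*z (O(z, s) = (15*z)*s - 31 = 15*s*z - 31 = -31 + 15*s*z)
O(-156, 186) - w = (-31 + 15*186*(-156)) - 1*1/1936 = (-31 - 435240) - 1/1936 = -435271 - 1/1936 = -842684657/1936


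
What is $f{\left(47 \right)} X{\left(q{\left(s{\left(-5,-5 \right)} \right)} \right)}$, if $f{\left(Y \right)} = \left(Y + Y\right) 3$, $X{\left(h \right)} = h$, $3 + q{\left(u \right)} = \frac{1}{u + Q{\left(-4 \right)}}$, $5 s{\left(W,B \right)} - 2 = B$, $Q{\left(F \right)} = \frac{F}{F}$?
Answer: $-141$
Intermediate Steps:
$Q{\left(F \right)} = 1$
$s{\left(W,B \right)} = \frac{2}{5} + \frac{B}{5}$
$q{\left(u \right)} = -3 + \frac{1}{1 + u}$ ($q{\left(u \right)} = -3 + \frac{1}{u + 1} = -3 + \frac{1}{1 + u}$)
$f{\left(Y \right)} = 6 Y$ ($f{\left(Y \right)} = 2 Y 3 = 6 Y$)
$f{\left(47 \right)} X{\left(q{\left(s{\left(-5,-5 \right)} \right)} \right)} = 6 \cdot 47 \frac{-2 - 3 \left(\frac{2}{5} + \frac{1}{5} \left(-5\right)\right)}{1 + \left(\frac{2}{5} + \frac{1}{5} \left(-5\right)\right)} = 282 \frac{-2 - 3 \left(\frac{2}{5} - 1\right)}{1 + \left(\frac{2}{5} - 1\right)} = 282 \frac{-2 - - \frac{9}{5}}{1 - \frac{3}{5}} = 282 \frac{-2 + \frac{9}{5}}{\frac{2}{5}} = 282 \cdot \frac{5}{2} \left(- \frac{1}{5}\right) = 282 \left(- \frac{1}{2}\right) = -141$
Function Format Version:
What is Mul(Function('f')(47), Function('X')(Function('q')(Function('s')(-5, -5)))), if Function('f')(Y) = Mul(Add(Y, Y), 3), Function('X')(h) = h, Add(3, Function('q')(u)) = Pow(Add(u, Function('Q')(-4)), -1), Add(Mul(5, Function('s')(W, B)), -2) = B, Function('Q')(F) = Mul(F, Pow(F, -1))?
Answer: -141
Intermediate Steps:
Function('Q')(F) = 1
Function('s')(W, B) = Add(Rational(2, 5), Mul(Rational(1, 5), B))
Function('q')(u) = Add(-3, Pow(Add(1, u), -1)) (Function('q')(u) = Add(-3, Pow(Add(u, 1), -1)) = Add(-3, Pow(Add(1, u), -1)))
Function('f')(Y) = Mul(6, Y) (Function('f')(Y) = Mul(Mul(2, Y), 3) = Mul(6, Y))
Mul(Function('f')(47), Function('X')(Function('q')(Function('s')(-5, -5)))) = Mul(Mul(6, 47), Mul(Pow(Add(1, Add(Rational(2, 5), Mul(Rational(1, 5), -5))), -1), Add(-2, Mul(-3, Add(Rational(2, 5), Mul(Rational(1, 5), -5)))))) = Mul(282, Mul(Pow(Add(1, Add(Rational(2, 5), -1)), -1), Add(-2, Mul(-3, Add(Rational(2, 5), -1))))) = Mul(282, Mul(Pow(Add(1, Rational(-3, 5)), -1), Add(-2, Mul(-3, Rational(-3, 5))))) = Mul(282, Mul(Pow(Rational(2, 5), -1), Add(-2, Rational(9, 5)))) = Mul(282, Mul(Rational(5, 2), Rational(-1, 5))) = Mul(282, Rational(-1, 2)) = -141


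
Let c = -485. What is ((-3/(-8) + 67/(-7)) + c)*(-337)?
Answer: 9326475/56 ≈ 1.6654e+5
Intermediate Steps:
((-3/(-8) + 67/(-7)) + c)*(-337) = ((-3/(-8) + 67/(-7)) - 485)*(-337) = ((-3*(-⅛) + 67*(-⅐)) - 485)*(-337) = ((3/8 - 67/7) - 485)*(-337) = (-515/56 - 485)*(-337) = -27675/56*(-337) = 9326475/56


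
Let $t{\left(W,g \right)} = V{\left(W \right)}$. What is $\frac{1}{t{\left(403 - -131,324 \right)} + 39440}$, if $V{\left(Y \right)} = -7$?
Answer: $\frac{1}{39433} \approx 2.5359 \cdot 10^{-5}$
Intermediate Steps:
$t{\left(W,g \right)} = -7$
$\frac{1}{t{\left(403 - -131,324 \right)} + 39440} = \frac{1}{-7 + 39440} = \frac{1}{39433}$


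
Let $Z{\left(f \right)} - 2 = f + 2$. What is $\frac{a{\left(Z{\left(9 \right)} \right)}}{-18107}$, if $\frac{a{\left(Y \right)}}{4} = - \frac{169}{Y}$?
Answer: $\frac{52}{18107} \approx 0.0028718$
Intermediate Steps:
$Z{\left(f \right)} = 4 + f$ ($Z{\left(f \right)} = 2 + \left(f + 2\right) = 2 + \left(2 + f\right) = 4 + f$)
$a{\left(Y \right)} = - \frac{676}{Y}$ ($a{\left(Y \right)} = 4 \left(- \frac{169}{Y}\right) = - \frac{676}{Y}$)
$\frac{a{\left(Z{\left(9 \right)} \right)}}{-18107} = \frac{\left(-676\right) \frac{1}{4 + 9}}{-18107} = - \frac{676}{13} \left(- \frac{1}{18107}\right) = \left(-676\right) \frac{1}{13} \left(- \frac{1}{18107}\right) = \left(-52\right) \left(- \frac{1}{18107}\right) = \frac{52}{18107}$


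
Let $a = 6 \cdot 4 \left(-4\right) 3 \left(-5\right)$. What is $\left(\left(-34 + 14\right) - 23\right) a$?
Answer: $-61920$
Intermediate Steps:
$a = 1440$ ($a = 24 \left(\left(-12\right) \left(-5\right)\right) = 24 \cdot 60 = 1440$)
$\left(\left(-34 + 14\right) - 23\right) a = \left(\left(-34 + 14\right) - 23\right) 1440 = \left(-20 - 23\right) 1440 = \left(-43\right) 1440 = -61920$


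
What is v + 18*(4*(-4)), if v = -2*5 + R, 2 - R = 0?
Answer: -296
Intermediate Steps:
R = 2 (R = 2 - 1*0 = 2 + 0 = 2)
v = -8 (v = -2*5 + 2 = -10 + 2 = -8)
v + 18*(4*(-4)) = -8 + 18*(4*(-4)) = -8 + 18*(-16) = -8 - 288 = -296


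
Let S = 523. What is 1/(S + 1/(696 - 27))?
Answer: 669/349888 ≈ 0.0019120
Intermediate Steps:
1/(S + 1/(696 - 27)) = 1/(523 + 1/(696 - 27)) = 1/(523 + 1/669) = 1/(349888/669) = 669/349888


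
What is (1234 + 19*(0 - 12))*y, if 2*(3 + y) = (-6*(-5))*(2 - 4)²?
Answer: 57342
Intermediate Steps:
y = 57 (y = -3 + ((-6*(-5))*(2 - 4)²)/2 = -3 + (30*(-2)²)/2 = -3 + (30*4)/2 = -3 + (½)*120 = -3 + 60 = 57)
(1234 + 19*(0 - 12))*y = (1234 + 19*(0 - 12))*57 = (1234 + 19*(-12))*57 = (1234 - 228)*57 = 1006*57 = 57342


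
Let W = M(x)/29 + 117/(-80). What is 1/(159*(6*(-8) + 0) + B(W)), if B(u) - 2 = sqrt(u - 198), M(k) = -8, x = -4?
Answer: -2528800/19294810199 - 4*I*sqrt(27985)/2756401457 ≈ -0.00013106 - 2.4276e-7*I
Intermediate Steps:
W = -4033/2320 (W = -8/29 + 117/(-80) = -8*1/29 + 117*(-1/80) = -8/29 - 117/80 = -4033/2320 ≈ -1.7384)
B(u) = 2 + sqrt(-198 + u) (B(u) = 2 + sqrt(u - 198) = 2 + sqrt(-198 + u))
1/(159*(6*(-8) + 0) + B(W)) = 1/(159*(6*(-8) + 0) + (2 + sqrt(-198 - 4033/2320))) = 1/(159*(-48 + 0) + (2 + sqrt(-463393/2320))) = 1/(159*(-48) + (2 + 49*I*sqrt(27985)/580)) = 1/(-7632 + (2 + 49*I*sqrt(27985)/580)) = 1/(-7630 + 49*I*sqrt(27985)/580)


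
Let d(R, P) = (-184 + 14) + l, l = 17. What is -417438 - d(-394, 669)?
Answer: -417285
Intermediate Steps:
d(R, P) = -153 (d(R, P) = (-184 + 14) + 17 = -170 + 17 = -153)
-417438 - d(-394, 669) = -417438 - 1*(-153) = -417438 + 153 = -417285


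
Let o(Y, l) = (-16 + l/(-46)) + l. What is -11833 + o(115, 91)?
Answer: -540959/46 ≈ -11760.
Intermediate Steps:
o(Y, l) = -16 + 45*l/46 (o(Y, l) = (-16 + l*(-1/46)) + l = (-16 - l/46) + l = -16 + 45*l/46)
-11833 + o(115, 91) = -11833 + (-16 + (45/46)*91) = -11833 + (-16 + 4095/46) = -11833 + 3359/46 = -540959/46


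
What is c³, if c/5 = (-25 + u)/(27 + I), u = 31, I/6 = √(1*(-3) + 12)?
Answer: 8/27 ≈ 0.29630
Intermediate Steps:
I = 18 (I = 6*√(1*(-3) + 12) = 6*√(-3 + 12) = 6*√9 = 6*3 = 18)
c = ⅔ (c = 5*((-25 + 31)/(27 + 18)) = 5*(6/45) = 5*(6*(1/45)) = 5*(2/15) = ⅔ ≈ 0.66667)
c³ = (⅔)³ = 8/27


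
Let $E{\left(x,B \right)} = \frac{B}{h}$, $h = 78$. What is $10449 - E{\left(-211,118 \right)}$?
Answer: $\frac{407452}{39} \approx 10447.0$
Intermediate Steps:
$E{\left(x,B \right)} = \frac{B}{78}$
$10449 - E{\left(-211,118 \right)} = 10449 - \frac{1}{78} \cdot 118 = 10449 - \frac{59}{39} = \frac{407452}{39}$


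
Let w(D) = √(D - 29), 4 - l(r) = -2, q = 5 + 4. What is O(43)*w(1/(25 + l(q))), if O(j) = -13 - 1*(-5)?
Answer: -8*I*√27838/31 ≈ -43.057*I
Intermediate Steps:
q = 9
l(r) = 6 (l(r) = 4 - 1*(-2) = 4 + 2 = 6)
O(j) = -8 (O(j) = -13 + 5 = -8)
w(D) = √(-29 + D)
O(43)*w(1/(25 + l(q))) = -8*√(-29 + 1/(25 + 6)) = -8*√(-29 + 1/31) = -8*I*√27838/31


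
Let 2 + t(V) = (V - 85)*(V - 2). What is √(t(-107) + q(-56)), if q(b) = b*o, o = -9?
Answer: √21430 ≈ 146.39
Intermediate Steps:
q(b) = -9*b (q(b) = b*(-9) = -9*b)
t(V) = -2 + (-85 + V)*(-2 + V) (t(V) = -2 + (V - 85)*(V - 2) = -2 + (-85 + V)*(-2 + V))
√(t(-107) + q(-56)) = √((168 + (-107)² - 87*(-107)) - 9*(-56)) = √((168 + 11449 + 9309) + 504) = √(20926 + 504) = √21430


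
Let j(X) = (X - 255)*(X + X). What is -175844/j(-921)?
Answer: -43961/541548 ≈ -0.081177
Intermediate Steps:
j(X) = 2*X*(-255 + X) (j(X) = (-255 + X)*(2*X) = 2*X*(-255 + X))
-175844/j(-921) = -175844*(-1/(1842*(-255 - 921))) = -175844/(2*(-921)*(-1176)) = -175844/2166192 = -175844*1/2166192 = -43961/541548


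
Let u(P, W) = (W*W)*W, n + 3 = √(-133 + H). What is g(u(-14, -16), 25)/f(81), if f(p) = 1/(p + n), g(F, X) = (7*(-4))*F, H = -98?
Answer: 8945664 + 114688*I*√231 ≈ 8.9457e+6 + 1.7431e+6*I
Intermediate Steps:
n = -3 + I*√231 (n = -3 + √(-133 - 98) = -3 + √(-231) = -3 + I*√231 ≈ -3.0 + 15.199*I)
u(P, W) = W³ (u(P, W) = W²*W = W³)
g(F, X) = -28*F
f(p) = 1/(-3 + p + I*√231) (f(p) = 1/(p + (-3 + I*√231)) = 1/(-3 + p + I*√231))
g(u(-14, -16), 25)/f(81) = (-28*(-16)³)/(1/(-3 + 81 + I*√231)) = (-28*(-4096))/(1/(78 + I*√231)) = 114688*(78 + I*√231) = 8945664 + 114688*I*√231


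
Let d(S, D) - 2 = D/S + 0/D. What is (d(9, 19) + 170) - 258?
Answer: -755/9 ≈ -83.889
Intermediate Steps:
d(S, D) = 2 + D/S (d(S, D) = 2 + (D/S + 0/D) = 2 + (D/S + 0) = 2 + D/S)
(d(9, 19) + 170) - 258 = ((2 + 19/9) + 170) - 258 = (37/9 + 170) - 258 = 1567/9 - 258 = -755/9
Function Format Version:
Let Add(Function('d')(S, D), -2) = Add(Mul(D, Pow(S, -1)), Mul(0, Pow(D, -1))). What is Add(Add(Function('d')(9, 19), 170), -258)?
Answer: Rational(-755, 9) ≈ -83.889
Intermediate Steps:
Function('d')(S, D) = Add(2, Mul(D, Pow(S, -1))) (Function('d')(S, D) = Add(2, Add(Mul(D, Pow(S, -1)), Mul(0, Pow(D, -1)))) = Add(2, Add(Mul(D, Pow(S, -1)), 0)) = Add(2, Mul(D, Pow(S, -1))))
Add(Add(Function('d')(9, 19), 170), -258) = Add(Add(Add(2, Mul(19, Pow(9, -1))), 170), -258) = Add(Add(Add(2, Mul(19, Rational(1, 9))), 170), -258) = Add(Add(Add(2, Rational(19, 9)), 170), -258) = Add(Add(Rational(37, 9), 170), -258) = Add(Rational(1567, 9), -258) = Rational(-755, 9)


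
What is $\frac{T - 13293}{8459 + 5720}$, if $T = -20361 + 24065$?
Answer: $- \frac{9589}{14179} \approx -0.67628$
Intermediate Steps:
$T = 3704$
$\frac{T - 13293}{8459 + 5720} = \frac{3704 - 13293}{8459 + 5720} = - \frac{9589}{14179}$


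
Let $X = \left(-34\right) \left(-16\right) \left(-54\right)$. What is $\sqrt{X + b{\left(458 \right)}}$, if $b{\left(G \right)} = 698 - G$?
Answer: $4 i \sqrt{1821} \approx 170.69 i$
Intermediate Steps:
$X = -29376$ ($X = 544 \left(-54\right) = -29376$)
$\sqrt{X + b{\left(458 \right)}} = \sqrt{-29376 + \left(698 - 458\right)} = \sqrt{-29376 + 240} = \sqrt{-29136} = 4 i \sqrt{1821}$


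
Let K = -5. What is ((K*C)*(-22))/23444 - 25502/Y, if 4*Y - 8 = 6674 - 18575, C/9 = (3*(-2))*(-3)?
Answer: 650852203/69704873 ≈ 9.3372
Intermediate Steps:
C = 162 (C = 9*((3*(-2))*(-3)) = 9*(-6*(-3)) = 9*18 = 162)
Y = -11893/4 (Y = 2 + (6674 - 18575)/4 = 2 + (¼)*(-11901) = 2 - 11901/4 = -11893/4 ≈ -2973.3)
((K*C)*(-22))/23444 - 25502/Y = (-5*162*(-22))/23444 - 25502/(-11893/4) = -810*(-22)*(1/23444) - 25502*(-4/11893) = 17820*(1/23444) + 102008/11893 = 4455/5861 + 102008/11893 = 650852203/69704873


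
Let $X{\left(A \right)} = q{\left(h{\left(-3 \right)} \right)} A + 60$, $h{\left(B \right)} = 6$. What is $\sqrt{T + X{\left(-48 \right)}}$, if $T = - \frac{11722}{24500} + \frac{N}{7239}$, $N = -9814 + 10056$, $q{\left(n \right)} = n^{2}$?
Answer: $\frac{i \sqrt{10710386460696810}}{2533650} \approx 40.847 i$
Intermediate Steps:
$X{\left(A \right)} = 60 + 36 A$ ($X{\left(A \right)} = 6^{2} A + 60 = 36 A + 60 = 60 + 36 A$)
$N = 242$
$T = - \frac{39463279}{88677750}$ ($T = - \frac{11722}{24500} + \frac{242}{7239} = \left(-11722\right) \frac{1}{24500} + 242 \cdot \frac{1}{7239} = - \frac{5861}{12250} + \frac{242}{7239} = - \frac{39463279}{88677750} \approx -0.44502$)
$\sqrt{T + X{\left(-48 \right)}} = \sqrt{- \frac{39463279}{88677750} + \left(60 + 36 \left(-48\right)\right)} = \sqrt{- \frac{39463279}{88677750} + \left(60 - 1728\right)} = \sqrt{- \frac{39463279}{88677750} - 1668} = \sqrt{- \frac{147953950279}{88677750}} = \frac{i \sqrt{10710386460696810}}{2533650}$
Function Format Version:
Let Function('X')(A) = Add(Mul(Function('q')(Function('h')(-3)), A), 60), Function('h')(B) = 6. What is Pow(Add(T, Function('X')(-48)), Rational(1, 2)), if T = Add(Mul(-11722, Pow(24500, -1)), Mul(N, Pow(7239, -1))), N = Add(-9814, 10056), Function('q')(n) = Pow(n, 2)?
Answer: Mul(Rational(1, 2533650), I, Pow(10710386460696810, Rational(1, 2))) ≈ Mul(40.847, I)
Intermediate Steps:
Function('X')(A) = Add(60, Mul(36, A)) (Function('X')(A) = Add(Mul(Pow(6, 2), A), 60) = Add(Mul(36, A), 60) = Add(60, Mul(36, A)))
N = 242
T = Rational(-39463279, 88677750) (T = Add(Mul(-11722, Pow(24500, -1)), Mul(242, Pow(7239, -1))) = Add(Mul(-11722, Rational(1, 24500)), Mul(242, Rational(1, 7239))) = Add(Rational(-5861, 12250), Rational(242, 7239)) = Rational(-39463279, 88677750) ≈ -0.44502)
Pow(Add(T, Function('X')(-48)), Rational(1, 2)) = Pow(Add(Rational(-39463279, 88677750), Add(60, Mul(36, -48))), Rational(1, 2)) = Pow(Add(Rational(-39463279, 88677750), Add(60, -1728)), Rational(1, 2)) = Pow(Add(Rational(-39463279, 88677750), -1668), Rational(1, 2)) = Pow(Rational(-147953950279, 88677750), Rational(1, 2)) = Mul(Rational(1, 2533650), I, Pow(10710386460696810, Rational(1, 2)))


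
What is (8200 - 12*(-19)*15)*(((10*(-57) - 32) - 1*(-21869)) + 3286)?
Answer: 285305860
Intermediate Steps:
(8200 - 12*(-19)*15)*(((10*(-57) - 32) - 1*(-21869)) + 3286) = (8200 + 228*15)*(((-570 - 32) + 21869) + 3286) = (8200 + 3420)*((-602 + 21869) + 3286) = 11620*(21267 + 3286) = 11620*24553 = 285305860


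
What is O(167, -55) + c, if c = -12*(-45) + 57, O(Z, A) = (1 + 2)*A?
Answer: 432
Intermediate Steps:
O(Z, A) = 3*A
c = 597 (c = 540 + 57 = 597)
O(167, -55) + c = 3*(-55) + 597 = -165 + 597 = 432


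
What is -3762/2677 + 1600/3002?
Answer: -3505162/4018177 ≈ -0.87233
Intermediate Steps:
-3762/2677 + 1600/3002 = -3762*1/2677 + 1600*(1/3002) = -3762/2677 + 800/1501 = -3505162/4018177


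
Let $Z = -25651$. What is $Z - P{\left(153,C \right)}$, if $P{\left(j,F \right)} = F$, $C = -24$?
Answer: $-25627$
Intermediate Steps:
$Z - P{\left(153,C \right)} = -25651 - -24 = -25651 + 24 = -25627$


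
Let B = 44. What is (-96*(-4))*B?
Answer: 16896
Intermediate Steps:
(-96*(-4))*B = -96*(-4)*44 = -32*(-12)*44 = 384*44 = 16896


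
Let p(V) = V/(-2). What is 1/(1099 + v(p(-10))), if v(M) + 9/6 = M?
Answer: 2/2205 ≈ 0.00090703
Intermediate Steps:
p(V) = -V/2 (p(V) = V*(-½) = -V/2)
v(M) = -3/2 + M
1/(1099 + v(p(-10))) = 1/(1099 + (-3/2 - ½*(-10))) = 1/(1099 + (-3/2 + 5)) = 1/(1099 + 7/2) = 1/(2205/2) = 2/2205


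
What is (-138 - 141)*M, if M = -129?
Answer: 35991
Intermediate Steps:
(-138 - 141)*M = (-138 - 141)*(-129) = -279*(-129) = 35991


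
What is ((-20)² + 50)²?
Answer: 202500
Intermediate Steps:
((-20)² + 50)² = (400 + 50)² = 450² = 202500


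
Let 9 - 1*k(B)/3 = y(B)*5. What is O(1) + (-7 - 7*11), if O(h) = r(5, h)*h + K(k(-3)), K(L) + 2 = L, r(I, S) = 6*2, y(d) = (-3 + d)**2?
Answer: -587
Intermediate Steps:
k(B) = 27 - 15*(-3 + B)**2 (k(B) = 27 - 3*(-3 + B)**2*5 = 27 - 15*(-3 + B)**2)
r(I, S) = 12
K(L) = -2 + L
O(h) = -515 + 12*h (O(h) = 12*h + (-2 + (27 - 15*(-3 - 3)**2)) = 12*h + (-2 + (27 - 15*(-6)**2)) = 12*h + (-2 + (27 - 15*36)) = 12*h + (-2 + (27 - 540)) = 12*h + (-2 - 513) = 12*h - 515 = -515 + 12*h)
O(1) + (-7 - 7*11) = (-515 + 12*1) + (-7 - 7*11) = (-515 + 12) + (-7 - 77) = -503 - 84 = -587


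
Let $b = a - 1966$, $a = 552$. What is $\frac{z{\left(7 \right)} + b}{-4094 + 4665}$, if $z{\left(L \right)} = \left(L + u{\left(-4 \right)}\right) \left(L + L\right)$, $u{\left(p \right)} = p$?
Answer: $- \frac{1372}{571} \approx -2.4028$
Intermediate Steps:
$b = -1414$ ($b = 552 - 1966 = -1414$)
$z{\left(L \right)} = 2 L \left(-4 + L\right)$ ($z{\left(L \right)} = \left(L - 4\right) \left(L + L\right) = \left(-4 + L\right) 2 L = 2 L \left(-4 + L\right)$)
$\frac{z{\left(7 \right)} + b}{-4094 + 4665} = \frac{2 \cdot 7 \left(-4 + 7\right) - 1414}{-4094 + 4665} = \frac{2 \cdot 7 \cdot 3 - 1414}{571} = \left(42 - 1414\right) \frac{1}{571} = \left(-1372\right) \frac{1}{571} = - \frac{1372}{571}$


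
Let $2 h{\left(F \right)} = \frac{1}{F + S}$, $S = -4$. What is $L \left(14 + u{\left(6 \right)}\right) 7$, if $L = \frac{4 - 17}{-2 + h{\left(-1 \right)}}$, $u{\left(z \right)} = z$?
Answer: $\frac{2600}{3} \approx 866.67$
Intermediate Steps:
$h{\left(F \right)} = \frac{1}{2 \left(-4 + F\right)}$ ($h{\left(F \right)} = \frac{1}{2 \left(F - 4\right)} = \frac{1}{2 \left(-4 + F\right)}$)
$L = \frac{130}{21}$ ($L = \frac{4 - 17}{-2 + \frac{1}{2 \left(-4 - 1\right)}} = - \frac{13}{-2 + \frac{1}{2 \left(-5\right)}} = - \frac{13}{-2 + \frac{1}{2} \left(- \frac{1}{5}\right)} = - \frac{13}{-2 - \frac{1}{10}} = - \frac{13}{- \frac{21}{10}} = \left(-13\right) \left(- \frac{10}{21}\right) = \frac{130}{21} \approx 6.1905$)
$L \left(14 + u{\left(6 \right)}\right) 7 = \frac{130 \left(14 + 6\right)}{21} \cdot 7 = \frac{130}{21} \cdot 20 \cdot 7 = \frac{2600}{21} \cdot 7 = \frac{2600}{3}$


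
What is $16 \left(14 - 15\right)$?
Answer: $-16$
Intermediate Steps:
$16 \left(14 - 15\right) = 16 \left(-1\right) = -16$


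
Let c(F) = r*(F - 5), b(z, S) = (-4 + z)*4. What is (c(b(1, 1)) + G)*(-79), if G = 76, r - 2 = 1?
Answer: -1975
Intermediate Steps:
r = 3 (r = 2 + 1 = 3)
b(z, S) = -16 + 4*z
c(F) = -15 + 3*F (c(F) = 3*(F - 5) = 3*(-5 + F) = -15 + 3*F)
(c(b(1, 1)) + G)*(-79) = ((-15 + 3*(-16 + 4*1)) + 76)*(-79) = ((-15 + 3*(-16 + 4)) + 76)*(-79) = ((-15 + 3*(-12)) + 76)*(-79) = ((-15 - 36) + 76)*(-79) = (-51 + 76)*(-79) = 25*(-79) = -1975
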